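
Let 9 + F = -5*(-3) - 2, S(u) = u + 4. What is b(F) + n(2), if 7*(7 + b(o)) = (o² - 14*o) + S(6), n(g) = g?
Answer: -65/7 ≈ -9.2857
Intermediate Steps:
S(u) = 4 + u
F = 4 (F = -9 + (-5*(-3) - 2) = -9 + (15 - 2) = -9 + 13 = 4)
b(o) = -39/7 - 2*o + o²/7 (b(o) = -7 + ((o² - 14*o) + (4 + 6))/7 = -7 + ((o² - 14*o) + 10)/7 = -7 + (10 + o² - 14*o)/7 = -7 + (10/7 - 2*o + o²/7) = -39/7 - 2*o + o²/7)
b(F) + n(2) = (-39/7 - 2*4 + (⅐)*4²) + 2 = (-39/7 - 8 + (⅐)*16) + 2 = (-39/7 - 8 + 16/7) + 2 = -79/7 + 2 = -65/7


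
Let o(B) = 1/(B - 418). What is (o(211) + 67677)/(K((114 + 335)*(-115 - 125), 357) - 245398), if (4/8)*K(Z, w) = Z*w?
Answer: -7004569/7988754933 ≈ -0.00087680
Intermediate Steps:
K(Z, w) = 2*Z*w (K(Z, w) = 2*(Z*w) = 2*Z*w)
o(B) = 1/(-418 + B)
(o(211) + 67677)/(K((114 + 335)*(-115 - 125), 357) - 245398) = (1/(-418 + 211) + 67677)/(2*((114 + 335)*(-115 - 125))*357 - 245398) = (1/(-207) + 67677)/(2*(449*(-240))*357 - 245398) = (-1/207 + 67677)/(2*(-107760)*357 - 245398) = 14009138/(207*(-76940640 - 245398)) = (14009138/207)/(-77186038) = (14009138/207)*(-1/77186038) = -7004569/7988754933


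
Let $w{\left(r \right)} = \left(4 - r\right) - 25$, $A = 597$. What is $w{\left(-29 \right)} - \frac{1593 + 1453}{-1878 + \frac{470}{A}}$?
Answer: $\frac{5392015}{560348} \approx 9.6226$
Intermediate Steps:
$w{\left(r \right)} = -21 - r$
$w{\left(-29 \right)} - \frac{1593 + 1453}{-1878 + \frac{470}{A}} = \left(-21 - -29\right) - \frac{1593 + 1453}{-1878 + \frac{470}{597}} = \left(-21 + 29\right) - \frac{3046}{-1878 + 470 \cdot \frac{1}{597}} = 8 - \frac{3046}{-1878 + \frac{470}{597}} = 8 - \frac{3046}{- \frac{1120696}{597}} = 8 - 3046 \left(- \frac{597}{1120696}\right) = 8 - - \frac{909231}{560348} = 8 + \frac{909231}{560348} = \frac{5392015}{560348}$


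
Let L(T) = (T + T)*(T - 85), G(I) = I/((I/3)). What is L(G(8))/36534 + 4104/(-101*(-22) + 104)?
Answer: 12399262/7081507 ≈ 1.7509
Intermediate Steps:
G(I) = 3 (G(I) = I/((I*(⅓))) = I/((I/3)) = I*(3/I) = 3)
L(T) = 2*T*(-85 + T) (L(T) = (2*T)*(-85 + T) = 2*T*(-85 + T))
L(G(8))/36534 + 4104/(-101*(-22) + 104) = (2*3*(-85 + 3))/36534 + 4104/(-101*(-22) + 104) = (2*3*(-82))*(1/36534) + 4104/(2222 + 104) = -492*1/36534 + 4104/2326 = -82/6089 + 4104*(1/2326) = -82/6089 + 2052/1163 = 12399262/7081507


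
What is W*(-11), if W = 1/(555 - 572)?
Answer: 11/17 ≈ 0.64706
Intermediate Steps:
W = -1/17 (W = 1/(-17) = -1/17 ≈ -0.058824)
W*(-11) = -1/17*(-11) = 11/17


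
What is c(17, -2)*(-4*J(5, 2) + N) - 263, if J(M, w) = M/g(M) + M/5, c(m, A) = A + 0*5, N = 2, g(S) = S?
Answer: -251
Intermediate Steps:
c(m, A) = A (c(m, A) = A + 0 = A)
J(M, w) = 1 + M/5 (J(M, w) = M/M + M/5 = 1 + M*(⅕) = 1 + M/5)
c(17, -2)*(-4*J(5, 2) + N) - 263 = -2*(-4*(1 + (⅕)*5) + 2) - 263 = -2*(-4*(1 + 1) + 2) - 263 = -2*(-4*2 + 2) - 263 = -2*(-8 + 2) - 263 = -2*(-6) - 263 = 12 - 263 = -251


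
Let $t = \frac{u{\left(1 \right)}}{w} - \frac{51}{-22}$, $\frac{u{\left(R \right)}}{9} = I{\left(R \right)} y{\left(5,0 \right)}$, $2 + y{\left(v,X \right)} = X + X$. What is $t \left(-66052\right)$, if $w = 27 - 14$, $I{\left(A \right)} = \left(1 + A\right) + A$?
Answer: $\frac{17338650}{143} \approx 1.2125 \cdot 10^{5}$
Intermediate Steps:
$y{\left(v,X \right)} = -2 + 2 X$ ($y{\left(v,X \right)} = -2 + \left(X + X\right) = -2 + 2 X$)
$I{\left(A \right)} = 1 + 2 A$
$w = 13$ ($w = 27 - 14 = 13$)
$u{\left(R \right)} = -18 - 36 R$ ($u{\left(R \right)} = 9 \left(1 + 2 R\right) \left(-2 + 2 \cdot 0\right) = 9 \left(1 + 2 R\right) \left(-2 + 0\right) = 9 \left(1 + 2 R\right) \left(-2\right) = 9 \left(-2 - 4 R\right) = -18 - 36 R$)
$t = - \frac{525}{286}$ ($t = \frac{-18 - 36}{13} - \frac{51}{-22} = \left(-18 - 36\right) \frac{1}{13} - - \frac{51}{22} = \left(-54\right) \frac{1}{13} + \frac{51}{22} = - \frac{54}{13} + \frac{51}{22} = - \frac{525}{286} \approx -1.8357$)
$t \left(-66052\right) = \left(- \frac{525}{286}\right) \left(-66052\right) = \frac{17338650}{143}$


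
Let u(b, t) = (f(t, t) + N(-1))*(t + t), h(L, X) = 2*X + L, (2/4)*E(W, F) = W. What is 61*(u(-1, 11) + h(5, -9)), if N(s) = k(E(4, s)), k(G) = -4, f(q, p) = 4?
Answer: -793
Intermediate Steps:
E(W, F) = 2*W
h(L, X) = L + 2*X
N(s) = -4
u(b, t) = 0 (u(b, t) = (4 - 4)*(t + t) = 0*(2*t) = 0)
61*(u(-1, 11) + h(5, -9)) = 61*(0 + (5 + 2*(-9))) = 61*(0 + (5 - 18)) = 61*(0 - 13) = 61*(-13) = -793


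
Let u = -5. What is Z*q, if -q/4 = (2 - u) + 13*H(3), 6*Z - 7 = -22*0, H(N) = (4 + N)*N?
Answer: -3920/3 ≈ -1306.7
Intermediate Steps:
H(N) = N*(4 + N)
Z = 7/6 (Z = 7/6 + (-22*0)/6 = 7/6 + (⅙)*0 = 7/6 + 0 = 7/6 ≈ 1.1667)
q = -1120 (q = -4*((2 - 1*(-5)) + 13*(3*(4 + 3))) = -4*((2 + 5) + 13*(3*7)) = -4*(7 + 13*21) = -4*(7 + 273) = -4*280 = -1120)
Z*q = (7/6)*(-1120) = -3920/3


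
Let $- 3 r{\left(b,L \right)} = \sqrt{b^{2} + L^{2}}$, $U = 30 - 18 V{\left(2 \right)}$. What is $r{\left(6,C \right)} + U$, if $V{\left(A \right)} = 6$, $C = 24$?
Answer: $-78 - 2 \sqrt{17} \approx -86.246$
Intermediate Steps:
$U = -78$ ($U = 30 - 108 = -78$)
$r{\left(b,L \right)} = - \frac{\sqrt{L^{2} + b^{2}}}{3}$ ($r{\left(b,L \right)} = - \frac{\sqrt{b^{2} + L^{2}}}{3} = - \frac{\sqrt{L^{2} + b^{2}}}{3}$)
$r{\left(6,C \right)} + U = - \frac{\sqrt{24^{2} + 6^{2}}}{3} - 78 = - \frac{\sqrt{576 + 36}}{3} - 78 = - \frac{\sqrt{612}}{3} - 78 = - \frac{6 \sqrt{17}}{3} - 78 = - 2 \sqrt{17} - 78 = -78 - 2 \sqrt{17}$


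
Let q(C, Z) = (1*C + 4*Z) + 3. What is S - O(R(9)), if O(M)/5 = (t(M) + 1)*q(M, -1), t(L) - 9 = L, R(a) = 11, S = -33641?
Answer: -34691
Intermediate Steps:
t(L) = 9 + L
q(C, Z) = 3 + C + 4*Z (q(C, Z) = (C + 4*Z) + 3 = 3 + C + 4*Z)
O(M) = 5*(-1 + M)*(10 + M) (O(M) = 5*(((9 + M) + 1)*(3 + M + 4*(-1))) = 5*((10 + M)*(3 + M - 4)) = 5*((10 + M)*(-1 + M)) = 5*((-1 + M)*(10 + M)) = 5*(-1 + M)*(10 + M))
S - O(R(9)) = -33641 - 5*(-1 + 11)*(10 + 11) = -33641 - 5*10*21 = -33641 - 1*1050 = -33641 - 1050 = -34691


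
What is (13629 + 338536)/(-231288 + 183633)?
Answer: -70433/9531 ≈ -7.3899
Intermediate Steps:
(13629 + 338536)/(-231288 + 183633) = 352165/(-47655) = 352165*(-1/47655) = -70433/9531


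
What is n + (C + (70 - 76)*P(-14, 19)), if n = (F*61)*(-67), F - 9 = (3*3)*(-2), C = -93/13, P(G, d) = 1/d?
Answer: 9083556/247 ≈ 36776.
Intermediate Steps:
C = -93/13 (C = -93*1/13 = -93/13 ≈ -7.1538)
F = -9 (F = 9 + (3*3)*(-2) = 9 + 9*(-2) = 9 - 18 = -9)
n = 36783 (n = -9*61*(-67) = -549*(-67) = 36783)
n + (C + (70 - 76)*P(-14, 19)) = 36783 + (-93/13 + (70 - 76)/19) = 36783 + (-93/13 - 6*1/19) = 36783 + (-93/13 - 6/19) = 36783 - 1845/247 = 9083556/247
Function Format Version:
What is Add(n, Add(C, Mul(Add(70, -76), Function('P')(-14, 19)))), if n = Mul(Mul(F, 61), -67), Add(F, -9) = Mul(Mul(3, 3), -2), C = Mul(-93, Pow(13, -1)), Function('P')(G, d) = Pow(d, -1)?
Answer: Rational(9083556, 247) ≈ 36776.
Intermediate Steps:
C = Rational(-93, 13) (C = Mul(-93, Rational(1, 13)) = Rational(-93, 13) ≈ -7.1538)
F = -9 (F = Add(9, Mul(Mul(3, 3), -2)) = Add(9, Mul(9, -2)) = Add(9, -18) = -9)
n = 36783 (n = Mul(Mul(-9, 61), -67) = Mul(-549, -67) = 36783)
Add(n, Add(C, Mul(Add(70, -76), Function('P')(-14, 19)))) = Add(36783, Add(Rational(-93, 13), Mul(Add(70, -76), Pow(19, -1)))) = Add(36783, Add(Rational(-93, 13), Mul(-6, Rational(1, 19)))) = Add(36783, Add(Rational(-93, 13), Rational(-6, 19))) = Add(36783, Rational(-1845, 247)) = Rational(9083556, 247)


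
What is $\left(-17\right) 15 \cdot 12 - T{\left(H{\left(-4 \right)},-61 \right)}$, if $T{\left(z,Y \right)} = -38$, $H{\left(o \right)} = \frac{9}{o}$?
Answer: $-3022$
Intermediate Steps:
$\left(-17\right) 15 \cdot 12 - T{\left(H{\left(-4 \right)},-61 \right)} = \left(-17\right) 15 \cdot 12 - -38 = \left(-255\right) 12 + 38 = -3060 + 38 = -3022$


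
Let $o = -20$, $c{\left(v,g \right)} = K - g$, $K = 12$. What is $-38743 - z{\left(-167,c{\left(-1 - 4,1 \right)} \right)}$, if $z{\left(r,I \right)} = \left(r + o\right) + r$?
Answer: $-38389$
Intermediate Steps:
$c{\left(v,g \right)} = 12 - g$
$z{\left(r,I \right)} = -20 + 2 r$ ($z{\left(r,I \right)} = \left(r - 20\right) + r = \left(-20 + r\right) + r = -20 + 2 r$)
$-38743 - z{\left(-167,c{\left(-1 - 4,1 \right)} \right)} = -38743 - \left(-20 + 2 \left(-167\right)\right) = -38743 - \left(-20 - 334\right) = -38743 - -354 = -38743 + 354 = -38389$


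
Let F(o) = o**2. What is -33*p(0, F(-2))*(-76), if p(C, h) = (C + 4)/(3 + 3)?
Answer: 1672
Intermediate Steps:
p(C, h) = 2/3 + C/6 (p(C, h) = (4 + C)/6 = (4 + C)*(1/6) = 2/3 + C/6)
-33*p(0, F(-2))*(-76) = -33*(2/3 + (1/6)*0)*(-76) = -33*(2/3 + 0)*(-76) = -33*2/3*(-76) = -22*(-76) = 1672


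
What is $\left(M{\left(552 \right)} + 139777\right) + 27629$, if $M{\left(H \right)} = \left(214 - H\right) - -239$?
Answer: $167307$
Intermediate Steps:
$M{\left(H \right)} = 453 - H$ ($M{\left(H \right)} = \left(214 - H\right) + 239 = 453 - H$)
$\left(M{\left(552 \right)} + 139777\right) + 27629 = \left(\left(453 - 552\right) + 139777\right) + 27629 = \left(-99 + 139777\right) + 27629 = 139678 + 27629 = 167307$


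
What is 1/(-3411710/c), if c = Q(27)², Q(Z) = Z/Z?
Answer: -1/3411710 ≈ -2.9311e-7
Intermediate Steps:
Q(Z) = 1
c = 1 (c = 1² = 1)
1/(-3411710/c) = 1/(-3411710/1) = 1/(-3411710*1) = 1/(-3411710) = -1/3411710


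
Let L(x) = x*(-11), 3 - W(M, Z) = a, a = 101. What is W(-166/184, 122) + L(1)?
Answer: -109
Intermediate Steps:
W(M, Z) = -98 (W(M, Z) = 3 - 1*101 = 3 - 101 = -98)
L(x) = -11*x
W(-166/184, 122) + L(1) = -98 - 11*1 = -98 - 11 = -109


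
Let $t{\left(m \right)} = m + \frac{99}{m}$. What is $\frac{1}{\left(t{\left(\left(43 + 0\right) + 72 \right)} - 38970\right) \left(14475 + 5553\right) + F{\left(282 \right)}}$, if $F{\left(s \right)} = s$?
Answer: $- \frac{115}{89489597898} \approx -1.2851 \cdot 10^{-9}$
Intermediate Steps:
$\frac{1}{\left(t{\left(\left(43 + 0\right) + 72 \right)} - 38970\right) \left(14475 + 5553\right) + F{\left(282 \right)}} = \frac{1}{\left(\left(\left(\left(43 + 0\right) + 72\right) + \frac{99}{\left(43 + 0\right) + 72}\right) - 38970\right) \left(14475 + 5553\right) + 282} = \frac{1}{\left(\left(\left(43 + 72\right) + \frac{99}{43 + 72}\right) - 38970\right) 20028 + 282} = \frac{1}{\left(\left(115 + \frac{99}{115}\right) - 38970\right) 20028 + 282} = \frac{1}{\left(\frac{13324}{115} - 38970\right) 20028 + 282} = \frac{1}{\left(- \frac{4468226}{115}\right) 20028 + 282} = \frac{1}{- \frac{89489630328}{115} + 282} = \frac{1}{- \frac{89489597898}{115}} = - \frac{115}{89489597898}$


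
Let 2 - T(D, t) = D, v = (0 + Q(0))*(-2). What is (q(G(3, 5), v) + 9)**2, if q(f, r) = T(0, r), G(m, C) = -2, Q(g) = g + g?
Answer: 121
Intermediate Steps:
Q(g) = 2*g
v = 0 (v = (0 + 2*0)*(-2) = (0 + 0)*(-2) = 0*(-2) = 0)
T(D, t) = 2 - D
q(f, r) = 2 (q(f, r) = 2 - 1*0 = 2 + 0 = 2)
(q(G(3, 5), v) + 9)**2 = (2 + 9)**2 = 11**2 = 121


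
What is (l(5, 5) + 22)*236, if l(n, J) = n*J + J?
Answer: 12272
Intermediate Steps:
l(n, J) = J + J*n (l(n, J) = J*n + J = J + J*n)
(l(5, 5) + 22)*236 = (5*(1 + 5) + 22)*236 = (5*6 + 22)*236 = (30 + 22)*236 = 52*236 = 12272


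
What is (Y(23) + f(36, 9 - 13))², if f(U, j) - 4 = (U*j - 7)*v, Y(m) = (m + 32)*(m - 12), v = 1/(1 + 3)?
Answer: 5221225/16 ≈ 3.2633e+5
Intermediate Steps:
v = ¼ (v = 1/4 = ¼ ≈ 0.25000)
Y(m) = (-12 + m)*(32 + m) (Y(m) = (32 + m)*(-12 + m) = (-12 + m)*(32 + m))
f(U, j) = 9/4 + U*j/4 (f(U, j) = 4 + (U*j - 7)*(¼) = 4 + (-7 + U*j)*(¼) = 4 + (-7/4 + U*j/4) = 9/4 + U*j/4)
(Y(23) + f(36, 9 - 13))² = ((-384 + 23² + 20*23) + (9/4 + (¼)*36*(9 - 13)))² = ((-384 + 529 + 460) + (9/4 + (¼)*36*(-4)))² = (605 + (9/4 - 36))² = (605 - 135/4)² = (2285/4)² = 5221225/16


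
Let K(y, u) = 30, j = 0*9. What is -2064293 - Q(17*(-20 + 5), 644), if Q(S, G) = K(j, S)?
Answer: -2064323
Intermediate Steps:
j = 0
Q(S, G) = 30
-2064293 - Q(17*(-20 + 5), 644) = -2064293 - 1*30 = -2064293 - 30 = -2064323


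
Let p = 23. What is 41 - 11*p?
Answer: -212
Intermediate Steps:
41 - 11*p = 41 - 11*23 = 41 - 253 = -212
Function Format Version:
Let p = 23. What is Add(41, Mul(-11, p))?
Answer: -212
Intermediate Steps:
Add(41, Mul(-11, p)) = Add(41, Mul(-11, 23)) = Add(41, -253) = -212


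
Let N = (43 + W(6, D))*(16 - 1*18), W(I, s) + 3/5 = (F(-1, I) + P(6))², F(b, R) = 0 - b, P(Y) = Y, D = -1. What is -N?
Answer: 914/5 ≈ 182.80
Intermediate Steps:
F(b, R) = -b
W(I, s) = 242/5 (W(I, s) = -⅗ + (-1*(-1) + 6)² = -⅗ + (1 + 6)² = -⅗ + 7² = -⅗ + 49 = 242/5)
N = -914/5 (N = (43 + 242/5)*(16 - 1*18) = 457*(16 - 18)/5 = (457/5)*(-2) = -914/5 ≈ -182.80)
-N = -1*(-914/5) = 914/5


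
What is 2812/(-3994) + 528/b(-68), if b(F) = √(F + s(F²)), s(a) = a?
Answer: -1406/1997 + 264*√1139/1139 ≈ 7.1184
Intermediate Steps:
b(F) = √(F + F²)
2812/(-3994) + 528/b(-68) = 2812/(-3994) + 528/(√(-68*(1 - 68))) = 2812*(-1/3994) + 528/(√(-68*(-67))) = -1406/1997 + 528/(√4556) = -1406/1997 + 528/((2*√1139)) = -1406/1997 + 528*(√1139/2278) = -1406/1997 + 264*√1139/1139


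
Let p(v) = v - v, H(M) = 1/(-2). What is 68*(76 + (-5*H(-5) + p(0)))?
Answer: 5338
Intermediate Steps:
H(M) = -½
p(v) = 0
68*(76 + (-5*H(-5) + p(0))) = 68*(76 + (-5*(-½) + 0)) = 68*(76 + (5/2 + 0)) = 68*(76 + 5/2) = 68*(157/2) = 5338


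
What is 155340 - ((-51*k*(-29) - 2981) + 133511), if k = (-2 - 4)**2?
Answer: -28434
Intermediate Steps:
k = 36 (k = (-6)**2 = 36)
155340 - ((-51*k*(-29) - 2981) + 133511) = 155340 - ((-51*36*(-29) - 2981) + 133511) = 155340 - ((-1836*(-29) - 2981) + 133511) = 155340 - ((53244 - 2981) + 133511) = 155340 - (50263 + 133511) = 155340 - 1*183774 = 155340 - 183774 = -28434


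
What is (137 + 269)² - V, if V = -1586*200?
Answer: 482036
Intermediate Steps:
V = -317200
(137 + 269)² - V = (137 + 269)² - 1*(-317200) = 406² + 317200 = 164836 + 317200 = 482036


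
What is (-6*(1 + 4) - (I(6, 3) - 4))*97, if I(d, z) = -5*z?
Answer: -1067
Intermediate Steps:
(-6*(1 + 4) - (I(6, 3) - 4))*97 = (-6*(1 + 4) - (-5*3 - 4))*97 = (-6*5 - (-15 - 4))*97 = (-30 - 1*(-19))*97 = (-30 + 19)*97 = -11*97 = -1067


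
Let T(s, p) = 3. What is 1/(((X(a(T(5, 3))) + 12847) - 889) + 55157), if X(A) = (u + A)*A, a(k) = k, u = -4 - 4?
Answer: 1/67100 ≈ 1.4903e-5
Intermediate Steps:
u = -8
X(A) = A*(-8 + A) (X(A) = (-8 + A)*A = A*(-8 + A))
1/(((X(a(T(5, 3))) + 12847) - 889) + 55157) = 1/(((3*(-8 + 3) + 12847) - 889) + 55157) = 1/(((3*(-5) + 12847) - 889) + 55157) = 1/(((-15 + 12847) - 889) + 55157) = 1/((12832 - 889) + 55157) = 1/(11943 + 55157) = 1/67100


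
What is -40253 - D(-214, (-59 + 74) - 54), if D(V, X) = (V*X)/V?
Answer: -40214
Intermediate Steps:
D(V, X) = X
-40253 - D(-214, (-59 + 74) - 54) = -40253 - ((-59 + 74) - 54) = -40253 - (15 - 54) = -40253 - 1*(-39) = -40253 + 39 = -40214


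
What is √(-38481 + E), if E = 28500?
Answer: 3*I*√1109 ≈ 99.905*I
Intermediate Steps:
√(-38481 + E) = √(-38481 + 28500) = √(-9981) = 3*I*√1109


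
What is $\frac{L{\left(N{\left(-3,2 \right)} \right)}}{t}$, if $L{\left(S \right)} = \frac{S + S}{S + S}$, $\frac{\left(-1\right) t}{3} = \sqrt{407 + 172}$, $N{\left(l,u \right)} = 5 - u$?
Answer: $- \frac{\sqrt{579}}{1737} \approx -0.013853$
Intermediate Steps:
$t = - 3 \sqrt{579}$ ($t = - 3 \sqrt{407 + 172} = - 3 \sqrt{579} \approx -72.187$)
$L{\left(S \right)} = 1$ ($L{\left(S \right)} = \frac{2 S}{2 S} = 2 S \frac{1}{2 S} = 1$)
$\frac{L{\left(N{\left(-3,2 \right)} \right)}}{t} = 1 \frac{1}{\left(-3\right) \sqrt{579}} = 1 \left(- \frac{\sqrt{579}}{1737}\right) = - \frac{\sqrt{579}}{1737}$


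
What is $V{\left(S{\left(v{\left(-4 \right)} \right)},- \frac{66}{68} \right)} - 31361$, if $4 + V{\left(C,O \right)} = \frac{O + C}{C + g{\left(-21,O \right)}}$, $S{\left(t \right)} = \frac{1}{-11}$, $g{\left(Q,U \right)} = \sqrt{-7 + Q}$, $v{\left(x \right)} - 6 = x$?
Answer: $- \frac{3614063093}{115226} + \frac{4367 i \sqrt{7}}{57613} \approx -31365.0 + 0.20054 i$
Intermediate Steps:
$v{\left(x \right)} = 6 + x$
$S{\left(t \right)} = - \frac{1}{11}$
$V{\left(C,O \right)} = -4 + \frac{C + O}{C + 2 i \sqrt{7}}$ ($V{\left(C,O \right)} = -4 + \frac{O + C}{C + \sqrt{-7 - 21}} = -4 + \frac{C + O}{C + \sqrt{-28}} = -4 + \frac{C + O}{C + 2 i \sqrt{7}}$)
$V{\left(S{\left(v{\left(-4 \right)} \right)},- \frac{66}{68} \right)} - 31361 = \frac{- \frac{66}{68} - - \frac{3}{11} - 8 i \sqrt{7}}{- \frac{1}{11} + 2 i \sqrt{7}} - 31361 = \frac{\left(-66\right) \frac{1}{68} + \frac{3}{11} - 8 i \sqrt{7}}{- \frac{1}{11} + 2 i \sqrt{7}} - 31361 = \frac{- \frac{33}{34} + \frac{3}{11} - 8 i \sqrt{7}}{- \frac{1}{11} + 2 i \sqrt{7}} - 31361 = \frac{- \frac{261}{374} - 8 i \sqrt{7}}{- \frac{1}{11} + 2 i \sqrt{7}} - 31361 = -31361 + \frac{- \frac{261}{374} - 8 i \sqrt{7}}{- \frac{1}{11} + 2 i \sqrt{7}}$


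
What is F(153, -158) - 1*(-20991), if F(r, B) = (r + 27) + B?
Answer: 21013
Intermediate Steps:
F(r, B) = 27 + B + r (F(r, B) = (27 + r) + B = 27 + B + r)
F(153, -158) - 1*(-20991) = (27 - 158 + 153) - 1*(-20991) = 22 + 20991 = 21013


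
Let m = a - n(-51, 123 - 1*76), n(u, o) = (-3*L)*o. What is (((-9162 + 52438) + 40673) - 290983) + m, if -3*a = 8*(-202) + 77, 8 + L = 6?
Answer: -206803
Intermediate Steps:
L = -2 (L = -8 + 6 = -2)
a = 513 (a = -(8*(-202) + 77)/3 = -(-1616 + 77)/3 = -⅓*(-1539) = 513)
n(u, o) = 6*o (n(u, o) = (-3*(-2))*o = 6*o)
m = 231 (m = 513 - 6*(123 - 1*76) = 513 - 6*(123 - 76) = 513 - 6*47 = 513 - 1*282 = 513 - 282 = 231)
(((-9162 + 52438) + 40673) - 290983) + m = (((-9162 + 52438) + 40673) - 290983) + 231 = ((43276 + 40673) - 290983) + 231 = (83949 - 290983) + 231 = -207034 + 231 = -206803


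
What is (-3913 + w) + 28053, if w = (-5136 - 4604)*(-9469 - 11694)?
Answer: 206151760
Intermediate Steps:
w = 206127620 (w = -9740*(-21163) = 206127620)
(-3913 + w) + 28053 = (-3913 + 206127620) + 28053 = 206123707 + 28053 = 206151760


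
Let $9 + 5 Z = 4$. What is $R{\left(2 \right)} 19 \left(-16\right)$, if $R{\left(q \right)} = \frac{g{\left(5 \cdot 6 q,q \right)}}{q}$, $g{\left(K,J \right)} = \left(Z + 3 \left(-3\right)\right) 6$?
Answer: $9120$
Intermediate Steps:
$Z = -1$ ($Z = - \frac{9}{5} + \frac{1}{5} \cdot 4 = - \frac{9}{5} + \frac{4}{5} = -1$)
$g{\left(K,J \right)} = -60$ ($g{\left(K,J \right)} = \left(-1 + 3 \left(-3\right)\right) 6 = \left(-1 - 9\right) 6 = \left(-10\right) 6 = -60$)
$R{\left(q \right)} = - \frac{60}{q}$
$R{\left(2 \right)} 19 \left(-16\right) = - \frac{60}{2} \cdot 19 \left(-16\right) = \left(-60\right) \frac{1}{2} \cdot 19 \left(-16\right) = \left(-30\right) 19 \left(-16\right) = \left(-570\right) \left(-16\right) = 9120$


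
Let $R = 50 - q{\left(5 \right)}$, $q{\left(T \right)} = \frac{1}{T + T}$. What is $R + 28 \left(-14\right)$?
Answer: $- \frac{3421}{10} \approx -342.1$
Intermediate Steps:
$q{\left(T \right)} = \frac{1}{2 T}$
$R = \frac{499}{10}$ ($R = 50 - \frac{1}{2 \cdot 5} = 50 - \frac{1}{2} \cdot \frac{1}{5} = 50 - \frac{1}{10} = \frac{499}{10} \approx 49.9$)
$R + 28 \left(-14\right) = \frac{499}{10} + 28 \left(-14\right) = \frac{499}{10} - 392 = - \frac{3421}{10}$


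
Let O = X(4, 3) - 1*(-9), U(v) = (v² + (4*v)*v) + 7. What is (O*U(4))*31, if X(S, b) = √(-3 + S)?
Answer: 26970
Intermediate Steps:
U(v) = 7 + 5*v² (U(v) = (v² + 4*v²) + 7 = 5*v² + 7 = 7 + 5*v²)
O = 10 (O = √(-3 + 4) - 1*(-9) = √1 + 9 = 1 + 9 = 10)
(O*U(4))*31 = (10*(7 + 5*4²))*31 = (10*(7 + 5*16))*31 = (10*(7 + 80))*31 = (10*87)*31 = 870*31 = 26970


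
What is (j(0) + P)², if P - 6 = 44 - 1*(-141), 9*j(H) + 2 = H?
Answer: 2948089/81 ≈ 36396.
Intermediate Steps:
j(H) = -2/9 + H/9
P = 191 (P = 6 + (44 - 1*(-141)) = 6 + (44 + 141) = 6 + 185 = 191)
(j(0) + P)² = ((-2/9 + (⅑)*0) + 191)² = ((-2/9 + 0) + 191)² = (-2/9 + 191)² = (1717/9)² = 2948089/81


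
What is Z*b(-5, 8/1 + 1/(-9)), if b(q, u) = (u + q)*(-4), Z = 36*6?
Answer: -2496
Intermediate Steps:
Z = 216
b(q, u) = -4*q - 4*u (b(q, u) = (q + u)*(-4) = -4*q - 4*u)
Z*b(-5, 8/1 + 1/(-9)) = 216*(-4*(-5) - 4*(8/1 + 1/(-9))) = 216*(20 - 4*(8*1 + 1*(-⅑))) = 216*(20 - 4*(8 - ⅑)) = 216*(20 - 4*71/9) = 216*(20 - 284/9) = 216*(-104/9) = -2496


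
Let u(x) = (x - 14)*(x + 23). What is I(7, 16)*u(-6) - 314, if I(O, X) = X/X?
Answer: -654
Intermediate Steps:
u(x) = (-14 + x)*(23 + x)
I(O, X) = 1
I(7, 16)*u(-6) - 314 = 1*(-322 + (-6)² + 9*(-6)) - 314 = 1*(-322 + 36 - 54) - 314 = 1*(-340) - 314 = -340 - 314 = -654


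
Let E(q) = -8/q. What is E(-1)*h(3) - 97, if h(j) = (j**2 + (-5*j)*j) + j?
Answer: -361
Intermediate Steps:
h(j) = j - 4*j**2 (h(j) = (j**2 - 5*j**2) + j = -4*j**2 + j = j - 4*j**2)
E(-1)*h(3) - 97 = (-8/(-1))*(3*(1 - 4*3)) - 97 = (-8*(-1))*(3*(1 - 12)) - 97 = 8*(3*(-11)) - 97 = 8*(-33) - 97 = -264 - 97 = -361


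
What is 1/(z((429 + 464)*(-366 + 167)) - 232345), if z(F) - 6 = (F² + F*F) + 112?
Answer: 1/63159323471 ≈ 1.5833e-11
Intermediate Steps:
z(F) = 118 + 2*F² (z(F) = 6 + ((F² + F*F) + 112) = 6 + ((F² + F²) + 112) = 6 + (2*F² + 112) = 6 + (112 + 2*F²) = 118 + 2*F²)
1/(z((429 + 464)*(-366 + 167)) - 232345) = 1/((118 + 2*((429 + 464)*(-366 + 167))²) - 232345) = 1/((118 + 2*(893*(-199))²) - 232345) = 1/((118 + 2*(-177707)²) - 232345) = 1/((118 + 2*31579777849) - 232345) = 1/((118 + 63159555698) - 232345) = 1/(63159555816 - 232345) = 1/63159323471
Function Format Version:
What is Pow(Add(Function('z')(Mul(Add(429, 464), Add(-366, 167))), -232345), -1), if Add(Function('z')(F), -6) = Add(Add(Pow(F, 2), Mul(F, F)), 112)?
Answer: Rational(1, 63159323471) ≈ 1.5833e-11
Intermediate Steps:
Function('z')(F) = Add(118, Mul(2, Pow(F, 2))) (Function('z')(F) = Add(6, Add(Add(Pow(F, 2), Mul(F, F)), 112)) = Add(6, Add(Add(Pow(F, 2), Pow(F, 2)), 112)) = Add(6, Add(Mul(2, Pow(F, 2)), 112)) = Add(6, Add(112, Mul(2, Pow(F, 2)))) = Add(118, Mul(2, Pow(F, 2))))
Pow(Add(Function('z')(Mul(Add(429, 464), Add(-366, 167))), -232345), -1) = Pow(Add(Add(118, Mul(2, Pow(Mul(Add(429, 464), Add(-366, 167)), 2))), -232345), -1) = Pow(Add(Add(118, Mul(2, Pow(Mul(893, -199), 2))), -232345), -1) = Pow(Add(Add(118, Mul(2, Pow(-177707, 2))), -232345), -1) = Pow(Add(Add(118, Mul(2, 31579777849)), -232345), -1) = Pow(Add(Add(118, 63159555698), -232345), -1) = Pow(Add(63159555816, -232345), -1) = Pow(63159323471, -1) = Rational(1, 63159323471)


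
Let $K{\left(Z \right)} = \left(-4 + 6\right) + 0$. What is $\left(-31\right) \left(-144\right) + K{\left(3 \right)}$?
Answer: $4466$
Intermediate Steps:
$K{\left(Z \right)} = 2$ ($K{\left(Z \right)} = 2 + 0 = 2$)
$\left(-31\right) \left(-144\right) + K{\left(3 \right)} = \left(-31\right) \left(-144\right) + 2 = 4464 + 2 = 4466$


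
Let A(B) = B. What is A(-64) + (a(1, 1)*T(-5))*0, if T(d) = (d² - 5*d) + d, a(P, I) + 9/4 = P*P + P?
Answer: -64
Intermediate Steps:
a(P, I) = -9/4 + P + P² (a(P, I) = -9/4 + (P*P + P) = -9/4 + (P² + P) = -9/4 + (P + P²) = -9/4 + P + P²)
T(d) = d² - 4*d
A(-64) + (a(1, 1)*T(-5))*0 = -64 + ((-9/4 + 1 + 1²)*(-5*(-4 - 5)))*0 = -64 + ((-9/4 + 1 + 1)*(-5*(-9)))*0 = -64 - ¼*45*0 = -64 - 45/4*0 = -64 + 0 = -64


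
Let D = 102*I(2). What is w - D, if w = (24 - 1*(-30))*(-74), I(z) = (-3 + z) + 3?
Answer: -4200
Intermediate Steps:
I(z) = z
D = 204 (D = 102*2 = 204)
w = -3996 (w = (24 + 30)*(-74) = 54*(-74) = -3996)
w - D = -3996 - 1*204 = -3996 - 204 = -4200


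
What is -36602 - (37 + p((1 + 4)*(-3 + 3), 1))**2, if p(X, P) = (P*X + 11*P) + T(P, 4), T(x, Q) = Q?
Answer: -39306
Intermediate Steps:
p(X, P) = 4 + 11*P + P*X (p(X, P) = (P*X + 11*P) + 4 = (11*P + P*X) + 4 = 4 + 11*P + P*X)
-36602 - (37 + p((1 + 4)*(-3 + 3), 1))**2 = -36602 - (37 + (4 + 11*1 + 1*((1 + 4)*(-3 + 3))))**2 = -36602 - (37 + (4 + 11 + 1*(5*0)))**2 = -36602 - (37 + (4 + 11 + 1*0))**2 = -36602 - (37 + (4 + 11 + 0))**2 = -36602 - (37 + 15)**2 = -36602 - 1*52**2 = -36602 - 1*2704 = -36602 - 2704 = -39306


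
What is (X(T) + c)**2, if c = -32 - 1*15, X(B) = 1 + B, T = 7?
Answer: 1521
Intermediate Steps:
c = -47 (c = -32 - 15 = -47)
(X(T) + c)**2 = ((1 + 7) - 47)**2 = (8 - 47)**2 = (-39)**2 = 1521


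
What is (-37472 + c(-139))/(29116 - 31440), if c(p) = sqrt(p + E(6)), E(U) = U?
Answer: 9368/581 - I*sqrt(133)/2324 ≈ 16.124 - 0.0049624*I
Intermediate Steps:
c(p) = sqrt(6 + p) (c(p) = sqrt(p + 6) = sqrt(6 + p))
(-37472 + c(-139))/(29116 - 31440) = (-37472 + sqrt(6 - 139))/(29116 - 31440) = (-37472 + sqrt(-133))/(-2324) = (-37472 + I*sqrt(133))*(-1/2324) = 9368/581 - I*sqrt(133)/2324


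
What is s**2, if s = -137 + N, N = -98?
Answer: 55225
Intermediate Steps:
s = -235 (s = -137 - 98 = -235)
s**2 = (-235)**2 = 55225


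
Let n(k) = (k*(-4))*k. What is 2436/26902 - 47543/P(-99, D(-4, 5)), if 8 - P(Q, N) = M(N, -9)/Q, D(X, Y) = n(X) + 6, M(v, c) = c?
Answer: -7034403857/1170237 ≈ -6011.1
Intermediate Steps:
n(k) = -4*k**2 (n(k) = (-4*k)*k = -4*k**2)
D(X, Y) = 6 - 4*X**2 (D(X, Y) = -4*X**2 + 6 = 6 - 4*X**2)
P(Q, N) = 8 + 9/Q (P(Q, N) = 8 - (-9)/Q = 8 + 9/Q)
2436/26902 - 47543/P(-99, D(-4, 5)) = 2436/26902 - 47543/(8 + 9/(-99)) = 2436*(1/26902) - 47543/(8 + 9*(-1/99)) = 1218/13451 - 47543/(8 - 1/11) = 1218/13451 - 47543/87/11 = 1218/13451 - 47543*11/87 = 1218/13451 - 522973/87 = -7034403857/1170237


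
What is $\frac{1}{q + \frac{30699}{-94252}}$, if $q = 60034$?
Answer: $\frac{94252}{5658293869} \approx 1.6657 \cdot 10^{-5}$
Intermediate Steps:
$\frac{1}{q + \frac{30699}{-94252}} = \frac{1}{60034 + \frac{30699}{-94252}} = \frac{1}{60034 + 30699 \left(- \frac{1}{94252}\right)} = \frac{1}{60034 - \frac{30699}{94252}} = \frac{1}{\frac{5658293869}{94252}} = \frac{94252}{5658293869}$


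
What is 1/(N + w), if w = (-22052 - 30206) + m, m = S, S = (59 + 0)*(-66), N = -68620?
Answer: -1/124772 ≈ -8.0146e-6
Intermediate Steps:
S = -3894 (S = 59*(-66) = -3894)
m = -3894
w = -56152 (w = (-22052 - 30206) - 3894 = -52258 - 3894 = -56152)
1/(N + w) = 1/(-68620 - 56152) = 1/(-124772) = -1/124772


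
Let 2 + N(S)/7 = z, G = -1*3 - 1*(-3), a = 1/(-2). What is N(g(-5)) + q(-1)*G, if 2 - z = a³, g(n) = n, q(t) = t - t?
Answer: 7/8 ≈ 0.87500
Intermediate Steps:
a = -½ ≈ -0.50000
q(t) = 0
z = 17/8 (z = 2 - (-½)³ = 2 - 1*(-⅛) = 2 + ⅛ = 17/8 ≈ 2.1250)
G = 0 (G = -3 + 3 = 0)
N(S) = 7/8 (N(S) = -14 + 7*(17/8) = -14 + 119/8 = 7/8)
N(g(-5)) + q(-1)*G = 7/8 + 0*0 = 7/8 + 0 = 7/8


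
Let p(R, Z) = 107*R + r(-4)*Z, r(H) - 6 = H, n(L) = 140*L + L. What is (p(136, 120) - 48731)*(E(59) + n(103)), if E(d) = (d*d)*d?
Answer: -7463253978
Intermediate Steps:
n(L) = 141*L
r(H) = 6 + H
E(d) = d**3 (E(d) = d**2*d = d**3)
p(R, Z) = 2*Z + 107*R (p(R, Z) = 107*R + (6 - 4)*Z = 107*R + 2*Z = 2*Z + 107*R)
(p(136, 120) - 48731)*(E(59) + n(103)) = ((2*120 + 107*136) - 48731)*(59**3 + 141*103) = ((240 + 14552) - 48731)*(205379 + 14523) = (14792 - 48731)*219902 = -33939*219902 = -7463253978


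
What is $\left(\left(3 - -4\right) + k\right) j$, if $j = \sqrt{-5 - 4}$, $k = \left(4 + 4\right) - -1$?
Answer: $48 i \approx 48.0 i$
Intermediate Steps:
$k = 9$ ($k = 8 + 1 = 9$)
$j = 3 i$ ($j = \sqrt{-9} = 3 i \approx 3.0 i$)
$\left(\left(3 - -4\right) + k\right) j = \left(\left(3 - -4\right) + 9\right) 3 i = \left(\left(3 + 4\right) + 9\right) 3 i = \left(7 + 9\right) 3 i = 16 \cdot 3 i = 48 i$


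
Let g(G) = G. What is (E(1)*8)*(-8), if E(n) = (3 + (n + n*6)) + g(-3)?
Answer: -448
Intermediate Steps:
E(n) = 7*n (E(n) = (3 + (n + n*6)) - 3 = (3 + (n + 6*n)) - 3 = (3 + 7*n) - 3 = 7*n)
(E(1)*8)*(-8) = ((7*1)*8)*(-8) = (7*8)*(-8) = 56*(-8) = -448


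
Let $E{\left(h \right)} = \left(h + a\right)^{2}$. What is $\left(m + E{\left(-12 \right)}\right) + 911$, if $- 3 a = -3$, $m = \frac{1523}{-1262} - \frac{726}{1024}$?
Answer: $\frac{332791363}{323072} \approx 1030.1$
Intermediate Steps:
$m = - \frac{618941}{323072}$ ($m = 1523 \left(- \frac{1}{1262}\right) - \frac{363}{512} = - \frac{1523}{1262} - \frac{363}{512} = - \frac{618941}{323072} \approx -1.9158$)
$a = 1$ ($a = \left(- \frac{1}{3}\right) \left(-3\right) = 1$)
$E{\left(h \right)} = \left(1 + h\right)^{2}$ ($E{\left(h \right)} = \left(h + 1\right)^{2} = \left(1 + h\right)^{2}$)
$\left(m + E{\left(-12 \right)}\right) + 911 = \left(- \frac{618941}{323072} + \left(1 - 12\right)^{2}\right) + 911 = \left(- \frac{618941}{323072} + \left(-11\right)^{2}\right) + 911 = \left(- \frac{618941}{323072} + 121\right) + 911 = \frac{38472771}{323072} + 911 = \frac{332791363}{323072}$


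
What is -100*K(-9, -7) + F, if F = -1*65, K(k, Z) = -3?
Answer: 235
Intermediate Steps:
F = -65
-100*K(-9, -7) + F = -100*(-3) - 65 = 300 - 65 = 235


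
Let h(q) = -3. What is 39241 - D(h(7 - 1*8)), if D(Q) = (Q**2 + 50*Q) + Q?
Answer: 39385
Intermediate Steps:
D(Q) = Q**2 + 51*Q
39241 - D(h(7 - 1*8)) = 39241 - (-3)*(51 - 3) = 39241 - (-3)*48 = 39241 - 1*(-144) = 39241 + 144 = 39385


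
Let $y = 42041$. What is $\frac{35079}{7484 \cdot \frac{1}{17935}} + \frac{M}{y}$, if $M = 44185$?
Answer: $\frac{26450083827005}{314634844} \approx 84066.0$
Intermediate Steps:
$\frac{35079}{7484 \cdot \frac{1}{17935}} + \frac{M}{y} = \frac{35079}{7484 \cdot \frac{1}{17935}} + \frac{44185}{42041} = \frac{35079}{7484 \cdot \frac{1}{17935}} + 44185 \cdot \frac{1}{42041} = \frac{35079}{\frac{7484}{17935}} + \frac{44185}{42041} = 35079 \cdot \frac{17935}{7484} + \frac{44185}{42041} = \frac{629141865}{7484} + \frac{44185}{42041} = \frac{26450083827005}{314634844}$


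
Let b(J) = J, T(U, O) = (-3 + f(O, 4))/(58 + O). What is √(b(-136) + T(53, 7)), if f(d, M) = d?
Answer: 94*I*√65/65 ≈ 11.659*I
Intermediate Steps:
T(U, O) = (-3 + O)/(58 + O)
√(b(-136) + T(53, 7)) = √(-136 + (-3 + 7)/(58 + 7)) = √(-136 + 4/65) = √(-8836/65) = 94*I*√65/65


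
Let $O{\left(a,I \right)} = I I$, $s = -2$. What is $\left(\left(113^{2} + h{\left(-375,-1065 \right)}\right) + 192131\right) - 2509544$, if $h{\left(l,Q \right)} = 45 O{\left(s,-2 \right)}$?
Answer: $-2304464$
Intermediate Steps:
$O{\left(a,I \right)} = I^{2}$
$h{\left(l,Q \right)} = 180$ ($h{\left(l,Q \right)} = 45 \left(-2\right)^{2} = 45 \cdot 4 = 180$)
$\left(\left(113^{2} + h{\left(-375,-1065 \right)}\right) + 192131\right) - 2509544 = \left(\left(113^{2} + 180\right) + 192131\right) - 2509544 = \left(\left(12769 + 180\right) + 192131\right) - 2509544 = \left(12949 + 192131\right) - 2509544 = 205080 - 2509544 = -2304464$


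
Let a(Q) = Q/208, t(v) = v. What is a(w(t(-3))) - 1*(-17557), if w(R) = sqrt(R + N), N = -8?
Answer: 17557 + I*sqrt(11)/208 ≈ 17557.0 + 0.015945*I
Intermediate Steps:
w(R) = sqrt(-8 + R) (w(R) = sqrt(R - 8) = sqrt(-8 + R))
a(Q) = Q/208 (a(Q) = Q*(1/208) = Q/208)
a(w(t(-3))) - 1*(-17557) = sqrt(-8 - 3)/208 - 1*(-17557) = sqrt(-11)/208 + 17557 = (I*sqrt(11))/208 + 17557 = I*sqrt(11)/208 + 17557 = 17557 + I*sqrt(11)/208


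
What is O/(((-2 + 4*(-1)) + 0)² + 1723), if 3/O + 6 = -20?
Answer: -3/45734 ≈ -6.5597e-5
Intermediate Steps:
O = -3/26 (O = 3/(-6 - 20) = 3/(-26) = 3*(-1/26) = -3/26 ≈ -0.11538)
O/(((-2 + 4*(-1)) + 0)² + 1723) = -3/26/(((-2 + 4*(-1)) + 0)² + 1723) = -3/26/(((-2 - 4) + 0)² + 1723) = -3/26/((-6 + 0)² + 1723) = -3/26/((-6)² + 1723) = -3/26/(36 + 1723) = -3/26/1759 = (1/1759)*(-3/26) = -3/45734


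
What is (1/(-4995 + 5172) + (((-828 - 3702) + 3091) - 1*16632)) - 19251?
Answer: -6605993/177 ≈ -37322.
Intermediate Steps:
(1/(-4995 + 5172) + (((-828 - 3702) + 3091) - 1*16632)) - 19251 = (1/177 + ((-4530 + 3091) - 16632)) - 19251 = (1/177 + (-1439 - 16632)) - 19251 = (1/177 - 18071) - 19251 = -3198566/177 - 19251 = -6605993/177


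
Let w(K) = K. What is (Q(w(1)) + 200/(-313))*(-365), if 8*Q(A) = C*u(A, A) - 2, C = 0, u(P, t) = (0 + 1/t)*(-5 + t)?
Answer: 406245/1252 ≈ 324.48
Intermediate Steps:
u(P, t) = (-5 + t)/t
Q(A) = -¼ (Q(A) = (0*((-5 + A)/A) - 2)/8 = (0 - 2)/8 = (⅛)*(-2) = -¼)
(Q(w(1)) + 200/(-313))*(-365) = (-¼ + 200/(-313))*(-365) = (-¼ + 200*(-1/313))*(-365) = (-¼ - 200/313)*(-365) = -1113/1252*(-365) = 406245/1252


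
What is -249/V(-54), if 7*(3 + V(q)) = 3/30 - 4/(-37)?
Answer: 92130/1099 ≈ 83.831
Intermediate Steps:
V(q) = -1099/370 (V(q) = -3 + (3/30 - 4/(-37))/7 = -3 + (3*(1/30) - 4*(-1/37))/7 = -3 + (⅒ + 4/37)/7 = -3 + (⅐)*(77/370) = -3 + 11/370 = -1099/370)
-249/V(-54) = -249/(-1099/370) = -249*(-370/1099) = 92130/1099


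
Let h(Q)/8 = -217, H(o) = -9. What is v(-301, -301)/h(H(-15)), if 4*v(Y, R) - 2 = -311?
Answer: 309/6944 ≈ 0.044499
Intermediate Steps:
v(Y, R) = -309/4 (v(Y, R) = 1/2 + (1/4)*(-311) = 1/2 - 311/4 = -309/4)
h(Q) = -1736 (h(Q) = 8*(-217) = -1736)
v(-301, -301)/h(H(-15)) = -309/4/(-1736) = -309/4*(-1/1736) = 309/6944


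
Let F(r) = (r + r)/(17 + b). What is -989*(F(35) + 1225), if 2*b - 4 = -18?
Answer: -1218448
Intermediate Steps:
b = -7 (b = 2 + (½)*(-18) = 2 - 9 = -7)
F(r) = r/5 (F(r) = (r + r)/(17 - 7) = (2*r)/10 = (2*r)*(⅒) = r/5)
-989*(F(35) + 1225) = -989*((⅕)*35 + 1225) = -989*(7 + 1225) = -989*1232 = -1218448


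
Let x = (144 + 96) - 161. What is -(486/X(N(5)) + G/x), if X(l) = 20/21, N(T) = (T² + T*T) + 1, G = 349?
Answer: -406627/790 ≈ -514.72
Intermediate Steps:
N(T) = 1 + 2*T² (N(T) = (T² + T²) + 1 = 2*T² + 1 = 1 + 2*T²)
x = 79 (x = 240 - 161 = 79)
X(l) = 20/21 (X(l) = 20*(1/21) = 20/21)
-(486/X(N(5)) + G/x) = -(486/(20/21) + 349/79) = -(486*(21/20) + 349*(1/79)) = -(5103/10 + 349/79) = -1*406627/790 = -406627/790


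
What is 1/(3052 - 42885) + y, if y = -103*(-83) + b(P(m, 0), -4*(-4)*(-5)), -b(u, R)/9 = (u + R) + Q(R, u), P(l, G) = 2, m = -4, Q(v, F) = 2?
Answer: 367778088/39833 ≈ 9233.0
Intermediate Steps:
b(u, R) = -18 - 9*R - 9*u (b(u, R) = -9*((u + R) + 2) = -9*((R + u) + 2) = -9*(2 + R + u) = -18 - 9*R - 9*u)
y = 9233 (y = -103*(-83) + (-18 - 9*(-4*(-4))*(-5) - 9*2) = 8549 + (-18 - 144*(-5) - 18) = 8549 + (-18 - 9*(-80) - 18) = 8549 + (-18 + 720 - 18) = 8549 + 684 = 9233)
1/(3052 - 42885) + y = 1/(3052 - 42885) + 9233 = 1/(-39833) + 9233 = -1/39833 + 9233 = 367778088/39833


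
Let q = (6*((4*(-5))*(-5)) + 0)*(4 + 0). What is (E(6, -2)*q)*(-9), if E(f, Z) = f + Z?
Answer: -86400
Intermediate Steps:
E(f, Z) = Z + f
q = 2400 (q = (6*(-20*(-5)) + 0)*4 = (6*100 + 0)*4 = (600 + 0)*4 = 600*4 = 2400)
(E(6, -2)*q)*(-9) = ((-2 + 6)*2400)*(-9) = (4*2400)*(-9) = 9600*(-9) = -86400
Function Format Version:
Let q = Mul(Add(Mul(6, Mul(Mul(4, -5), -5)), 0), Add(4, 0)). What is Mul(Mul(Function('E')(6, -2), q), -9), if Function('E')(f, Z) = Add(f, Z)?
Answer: -86400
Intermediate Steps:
Function('E')(f, Z) = Add(Z, f)
q = 2400 (q = Mul(Add(Mul(6, Mul(-20, -5)), 0), 4) = Mul(Add(Mul(6, 100), 0), 4) = Mul(Add(600, 0), 4) = Mul(600, 4) = 2400)
Mul(Mul(Function('E')(6, -2), q), -9) = Mul(Mul(Add(-2, 6), 2400), -9) = Mul(Mul(4, 2400), -9) = Mul(9600, -9) = -86400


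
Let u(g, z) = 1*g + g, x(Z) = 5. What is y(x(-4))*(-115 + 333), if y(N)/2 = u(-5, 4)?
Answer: -4360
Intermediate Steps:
u(g, z) = 2*g (u(g, z) = g + g = 2*g)
y(N) = -20 (y(N) = 2*(2*(-5)) = 2*(-10) = -20)
y(x(-4))*(-115 + 333) = -20*(-115 + 333) = -20*218 = -4360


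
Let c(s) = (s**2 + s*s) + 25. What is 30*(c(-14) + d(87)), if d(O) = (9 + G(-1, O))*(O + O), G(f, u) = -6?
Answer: 28170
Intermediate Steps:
d(O) = 6*O (d(O) = (9 - 6)*(O + O) = 3*(2*O) = 6*O)
c(s) = 25 + 2*s**2 (c(s) = (s**2 + s**2) + 25 = 2*s**2 + 25 = 25 + 2*s**2)
30*(c(-14) + d(87)) = 30*((25 + 2*(-14)**2) + 6*87) = 30*((25 + 2*196) + 522) = 30*((25 + 392) + 522) = 30*(417 + 522) = 30*939 = 28170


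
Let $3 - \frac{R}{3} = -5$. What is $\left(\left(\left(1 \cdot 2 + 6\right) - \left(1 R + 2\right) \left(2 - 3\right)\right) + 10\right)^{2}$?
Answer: $1936$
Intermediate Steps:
$R = 24$ ($R = 9 - -15 = 9 + 15 = 24$)
$\left(\left(\left(1 \cdot 2 + 6\right) - \left(1 R + 2\right) \left(2 - 3\right)\right) + 10\right)^{2} = \left(\left(\left(1 \cdot 2 + 6\right) - \left(1 \cdot 24 + 2\right) \left(2 - 3\right)\right) + 10\right)^{2} = \left(\left(\left(2 + 6\right) - \left(24 + 2\right) \left(-1\right)\right) + 10\right)^{2} = \left(\left(8 - 26 \left(-1\right)\right) + 10\right)^{2} = \left(\left(8 - -26\right) + 10\right)^{2} = \left(\left(8 + 26\right) + 10\right)^{2} = \left(34 + 10\right)^{2} = 44^{2} = 1936$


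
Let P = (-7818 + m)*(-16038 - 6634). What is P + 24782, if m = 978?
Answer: 155101262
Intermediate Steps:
P = 155076480 (P = (-7818 + 978)*(-16038 - 6634) = -6840*(-22672) = 155076480)
P + 24782 = 155076480 + 24782 = 155101262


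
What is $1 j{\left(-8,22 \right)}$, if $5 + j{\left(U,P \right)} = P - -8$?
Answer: $25$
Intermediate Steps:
$j{\left(U,P \right)} = 3 + P$ ($j{\left(U,P \right)} = -5 + \left(P - -8\right) = -5 + \left(P + 8\right) = -5 + \left(8 + P\right) = 3 + P$)
$1 j{\left(-8,22 \right)} = 1 \left(3 + 22\right) = 1 \cdot 25 = 25$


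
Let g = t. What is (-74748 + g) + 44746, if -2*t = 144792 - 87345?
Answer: -117451/2 ≈ -58726.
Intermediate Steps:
t = -57447/2 (t = -(144792 - 87345)/2 = -1/2*57447 = -57447/2 ≈ -28724.)
g = -57447/2 ≈ -28724.
(-74748 + g) + 44746 = (-74748 - 57447/2) + 44746 = -206943/2 + 44746 = -117451/2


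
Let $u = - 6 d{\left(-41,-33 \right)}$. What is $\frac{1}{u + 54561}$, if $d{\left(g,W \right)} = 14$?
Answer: $\frac{1}{54477} \approx 1.8356 \cdot 10^{-5}$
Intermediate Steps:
$u = -84$ ($u = \left(-6\right) 14 = -84$)
$\frac{1}{u + 54561} = \frac{1}{-84 + 54561} = \frac{1}{54477}$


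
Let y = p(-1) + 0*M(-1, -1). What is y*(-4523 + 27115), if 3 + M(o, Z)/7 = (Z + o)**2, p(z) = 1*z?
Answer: -22592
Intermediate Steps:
p(z) = z
M(o, Z) = -21 + 7*(Z + o)**2
y = -1 (y = -1 + 0*(-21 + 7*(-1 - 1)**2) = -1 + 0*(-21 + 7*(-2)**2) = -1 + 0*(-21 + 7*4) = -1 + 0*(-21 + 28) = -1 + 0*7 = -1 + 0 = -1)
y*(-4523 + 27115) = -(-4523 + 27115) = -1*22592 = -22592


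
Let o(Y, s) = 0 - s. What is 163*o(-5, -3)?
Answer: 489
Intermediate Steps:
o(Y, s) = -s
163*o(-5, -3) = 163*(-1*(-3)) = 163*3 = 489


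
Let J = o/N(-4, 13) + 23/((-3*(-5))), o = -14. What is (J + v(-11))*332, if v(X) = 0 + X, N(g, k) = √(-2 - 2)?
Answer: -47144/15 + 2324*I ≈ -3142.9 + 2324.0*I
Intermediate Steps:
N(g, k) = 2*I (N(g, k) = √(-4) = 2*I)
v(X) = X
J = 23/15 + 7*I (J = -14*(-I/2) + 23/((-3*(-5))) = -(-7)*I + 23/15 = 7*I + 23*(1/15) = 7*I + 23/15 = 23/15 + 7*I ≈ 1.5333 + 7.0*I)
(J + v(-11))*332 = ((23/15 + 7*I) - 11)*332 = (-142/15 + 7*I)*332 = -47144/15 + 2324*I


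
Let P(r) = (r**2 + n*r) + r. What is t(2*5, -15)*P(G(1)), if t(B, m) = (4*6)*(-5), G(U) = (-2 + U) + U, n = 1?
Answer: 0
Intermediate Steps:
G(U) = -2 + 2*U
t(B, m) = -120 (t(B, m) = 24*(-5) = -120)
P(r) = r**2 + 2*r (P(r) = (r**2 + 1*r) + r = (r**2 + r) + r = (r + r**2) + r = r**2 + 2*r)
t(2*5, -15)*P(G(1)) = -120*(-2 + 2*1)*(2 + (-2 + 2*1)) = -120*(-2 + 2)*(2 + (-2 + 2)) = -0*(2 + 0) = -0*2 = -120*0 = 0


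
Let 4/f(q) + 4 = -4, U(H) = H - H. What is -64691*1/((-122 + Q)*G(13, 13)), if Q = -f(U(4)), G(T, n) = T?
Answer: 129382/3159 ≈ 40.957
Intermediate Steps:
U(H) = 0
f(q) = -½ (f(q) = 4/(-4 - 4) = 4/(-8) = 4*(-⅛) = -½)
Q = ½ (Q = -1*(-½) = ½ ≈ 0.50000)
-64691*1/((-122 + Q)*G(13, 13)) = -64691*1/(13*(-122 + ½)) = -64691/((-243/2*13)) = -64691/(-3159/2) = -64691*(-2/3159) = 129382/3159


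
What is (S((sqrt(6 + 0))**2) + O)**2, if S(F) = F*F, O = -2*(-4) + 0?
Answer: 1936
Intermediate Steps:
O = 8 (O = 8 + 0 = 8)
S(F) = F**2
(S((sqrt(6 + 0))**2) + O)**2 = (((sqrt(6 + 0))**2)**2 + 8)**2 = (((sqrt(6))**2)**2 + 8)**2 = (6**2 + 8)**2 = (36 + 8)**2 = 44**2 = 1936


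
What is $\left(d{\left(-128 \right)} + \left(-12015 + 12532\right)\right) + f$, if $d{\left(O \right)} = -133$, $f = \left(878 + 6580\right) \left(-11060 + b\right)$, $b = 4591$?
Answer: $-48245418$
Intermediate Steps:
$f = -48245802$ ($f = \left(878 + 6580\right) \left(-11060 + 4591\right) = 7458 \left(-6469\right) = -48245802$)
$\left(d{\left(-128 \right)} + \left(-12015 + 12532\right)\right) + f = \left(-133 + \left(-12015 + 12532\right)\right) - 48245802 = \left(-133 + 517\right) - 48245802 = 384 - 48245802 = -48245418$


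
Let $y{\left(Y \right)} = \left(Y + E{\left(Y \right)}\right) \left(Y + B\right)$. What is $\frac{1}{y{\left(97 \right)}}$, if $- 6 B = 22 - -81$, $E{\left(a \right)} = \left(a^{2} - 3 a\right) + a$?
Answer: $\frac{1}{743408} \approx 1.3452 \cdot 10^{-6}$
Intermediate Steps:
$E{\left(a \right)} = a^{2} - 2 a$
$B = - \frac{103}{6}$ ($B = - \frac{22 - -81}{6} = - \frac{22 + 81}{6} = \left(- \frac{1}{6}\right) 103 = - \frac{103}{6} \approx -17.167$)
$y{\left(Y \right)} = \left(- \frac{103}{6} + Y\right) \left(Y + Y \left(-2 + Y\right)\right)$ ($y{\left(Y \right)} = \left(Y + Y \left(-2 + Y\right)\right) \left(Y - \frac{103}{6}\right) = \left(Y + Y \left(-2 + Y\right)\right) \left(- \frac{103}{6} + Y\right) = \left(- \frac{103}{6} + Y\right) \left(Y + Y \left(-2 + Y\right)\right)$)
$\frac{1}{y{\left(97 \right)}} = \frac{1}{\frac{1}{6} \cdot 97 \left(103 - 10573 + 6 \cdot 97^{2}\right)} = \frac{1}{\frac{1}{6} \cdot 97 \left(103 - 10573 + 6 \cdot 9409\right)} = \frac{1}{\frac{1}{6} \cdot 97 \left(103 - 10573 + 56454\right)} = \frac{1}{\frac{1}{6} \cdot 97 \cdot 45984} = \frac{1}{743408}$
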